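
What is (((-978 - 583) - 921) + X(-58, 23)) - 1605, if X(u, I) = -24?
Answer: -4111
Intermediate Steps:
(((-978 - 583) - 921) + X(-58, 23)) - 1605 = (((-978 - 583) - 921) - 24) - 1605 = ((-1561 - 921) - 24) - 1605 = (-2482 - 24) - 1605 = -2506 - 1605 = -4111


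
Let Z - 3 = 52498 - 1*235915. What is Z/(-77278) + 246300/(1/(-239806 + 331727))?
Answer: 874792458421407/38639 ≈ 2.2640e+10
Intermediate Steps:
Z = -183414 (Z = 3 + (52498 - 1*235915) = 3 + (52498 - 235915) = 3 - 183417 = -183414)
Z/(-77278) + 246300/(1/(-239806 + 331727)) = -183414/(-77278) + 246300/(1/(-239806 + 331727)) = -183414*(-1/77278) + 246300/(1/91921) = 91707/38639 + 246300/(1/91921) = 91707/38639 + 246300*91921 = 91707/38639 + 22640142300 = 874792458421407/38639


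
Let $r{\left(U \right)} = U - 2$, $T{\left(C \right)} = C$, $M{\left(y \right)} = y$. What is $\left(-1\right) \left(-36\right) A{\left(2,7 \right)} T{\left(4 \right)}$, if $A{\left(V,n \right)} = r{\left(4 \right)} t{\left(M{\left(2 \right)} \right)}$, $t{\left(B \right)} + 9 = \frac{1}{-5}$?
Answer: $- \frac{13248}{5} \approx -2649.6$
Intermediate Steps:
$r{\left(U \right)} = -2 + U$ ($r{\left(U \right)} = U - 2 = -2 + U$)
$t{\left(B \right)} = - \frac{46}{5}$ ($t{\left(B \right)} = -9 + \frac{1}{-5} = -9 - \frac{1}{5} = - \frac{46}{5}$)
$A{\left(V,n \right)} = - \frac{92}{5}$ ($A{\left(V,n \right)} = \left(-2 + 4\right) \left(- \frac{46}{5}\right) = 2 \left(- \frac{46}{5}\right) = - \frac{92}{5}$)
$\left(-1\right) \left(-36\right) A{\left(2,7 \right)} T{\left(4 \right)} = \left(-1\right) \left(-36\right) \left(- \frac{92}{5}\right) 4 = 36 \left(- \frac{92}{5}\right) 4 = \left(- \frac{3312}{5}\right) 4 = - \frac{13248}{5}$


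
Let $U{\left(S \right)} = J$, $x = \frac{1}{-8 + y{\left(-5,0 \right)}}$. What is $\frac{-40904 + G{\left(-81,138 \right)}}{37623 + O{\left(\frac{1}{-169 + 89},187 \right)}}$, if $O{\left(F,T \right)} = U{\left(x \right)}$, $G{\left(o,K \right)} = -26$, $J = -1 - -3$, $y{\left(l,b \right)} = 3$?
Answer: $- \frac{8186}{7525} \approx -1.0878$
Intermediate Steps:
$J = 2$ ($J = -1 + 3 = 2$)
$x = - \frac{1}{5}$ ($x = \frac{1}{-8 + 3} = \frac{1}{-5} = - \frac{1}{5} \approx -0.2$)
$U{\left(S \right)} = 2$
$O{\left(F,T \right)} = 2$
$\frac{-40904 + G{\left(-81,138 \right)}}{37623 + O{\left(\frac{1}{-169 + 89},187 \right)}} = \frac{-40904 - 26}{37623 + 2} = - \frac{40930}{37625} = \left(-40930\right) \frac{1}{37625} = - \frac{8186}{7525}$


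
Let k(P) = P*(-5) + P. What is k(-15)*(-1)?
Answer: -60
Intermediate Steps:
k(P) = -4*P (k(P) = -5*P + P = -4*P)
k(-15)*(-1) = -4*(-15)*(-1) = 60*(-1) = -60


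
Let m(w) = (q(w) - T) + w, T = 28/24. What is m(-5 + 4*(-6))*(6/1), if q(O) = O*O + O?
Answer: 4691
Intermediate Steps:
T = 7/6 (T = 28*(1/24) = 7/6 ≈ 1.1667)
q(O) = O + O**2 (q(O) = O**2 + O = O + O**2)
m(w) = -7/6 + w + w*(1 + w) (m(w) = (w*(1 + w) - 1*7/6) + w = (w*(1 + w) - 7/6) + w = (-7/6 + w*(1 + w)) + w = -7/6 + w + w*(1 + w))
m(-5 + 4*(-6))*(6/1) = (-7/6 + (-5 + 4*(-6))**2 + 2*(-5 + 4*(-6)))*(6/1) = (-7/6 + (-5 - 24)**2 + 2*(-5 - 24))*(6*1) = (-7/6 + (-29)**2 + 2*(-29))*6 = (-7/6 + 841 - 58)*6 = (4691/6)*6 = 4691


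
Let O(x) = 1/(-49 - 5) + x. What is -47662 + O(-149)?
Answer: -2581795/54 ≈ -47811.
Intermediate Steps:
O(x) = -1/54 + x (O(x) = 1/(-54) + x = -1/54 + x)
-47662 + O(-149) = -47662 + (-1/54 - 149) = -47662 - 8047/54 = -2581795/54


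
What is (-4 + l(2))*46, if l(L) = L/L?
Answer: -138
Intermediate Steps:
l(L) = 1
(-4 + l(2))*46 = (-4 + 1)*46 = -3*46 = -138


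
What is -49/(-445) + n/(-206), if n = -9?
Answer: 14099/91670 ≈ 0.15380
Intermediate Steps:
-49/(-445) + n/(-206) = -49/(-445) - 9/(-206) = -49*(-1/445) - 9*(-1/206) = 49/445 + 9/206 = 14099/91670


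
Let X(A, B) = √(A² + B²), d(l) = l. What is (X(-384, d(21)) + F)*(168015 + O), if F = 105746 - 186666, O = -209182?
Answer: 3331233640 - 123501*√16433 ≈ 3.3154e+9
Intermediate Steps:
F = -80920
(X(-384, d(21)) + F)*(168015 + O) = (√((-384)² + 21²) - 80920)*(168015 - 209182) = (√(147456 + 441) - 80920)*(-41167) = (√147897 - 80920)*(-41167) = (3*√16433 - 80920)*(-41167) = (-80920 + 3*√16433)*(-41167) = 3331233640 - 123501*√16433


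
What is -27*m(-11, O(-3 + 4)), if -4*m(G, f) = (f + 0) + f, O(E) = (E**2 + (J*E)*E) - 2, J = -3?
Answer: -54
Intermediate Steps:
O(E) = -2 - 2*E**2 (O(E) = (E**2 + (-3*E)*E) - 2 = (E**2 - 3*E**2) - 2 = -2*E**2 - 2 = -2 - 2*E**2)
m(G, f) = -f/2 (m(G, f) = -((f + 0) + f)/4 = -(f + f)/4 = -f/2)
-27*m(-11, O(-3 + 4)) = -(-27)*(-2 - 2*(-3 + 4)**2)/2 = -(-27)*(-2 - 2*1**2)/2 = -(-27)*(-2 - 2*1)/2 = -(-27)*(-2 - 2)/2 = -(-27)*(-4)/2 = -27*2 = -54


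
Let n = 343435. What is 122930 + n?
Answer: 466365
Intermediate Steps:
122930 + n = 122930 + 343435 = 466365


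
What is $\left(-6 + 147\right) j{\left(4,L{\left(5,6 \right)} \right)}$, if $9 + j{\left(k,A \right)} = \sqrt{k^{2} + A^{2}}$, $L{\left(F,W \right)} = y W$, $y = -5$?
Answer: $-1269 + 282 \sqrt{229} \approx 2998.4$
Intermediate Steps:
$L{\left(F,W \right)} = - 5 W$
$j{\left(k,A \right)} = -9 + \sqrt{A^{2} + k^{2}}$ ($j{\left(k,A \right)} = -9 + \sqrt{k^{2} + A^{2}} = -9 + \sqrt{A^{2} + k^{2}}$)
$\left(-6 + 147\right) j{\left(4,L{\left(5,6 \right)} \right)} = \left(-6 + 147\right) \left(-9 + \sqrt{\left(\left(-5\right) 6\right)^{2} + 4^{2}}\right) = 141 \left(-9 + \sqrt{\left(-30\right)^{2} + 16}\right) = 141 \left(-9 + \sqrt{900 + 16}\right) = 141 \left(-9 + \sqrt{916}\right) = 141 \left(-9 + 2 \sqrt{229}\right) = -1269 + 282 \sqrt{229}$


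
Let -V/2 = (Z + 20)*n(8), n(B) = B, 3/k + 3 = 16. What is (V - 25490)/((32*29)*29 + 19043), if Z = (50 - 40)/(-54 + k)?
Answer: -3607822/6424509 ≈ -0.56157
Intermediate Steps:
k = 3/13 (k = 3/(-3 + 16) = 3/13 ≈ 0.23077)
Z = -130/699 (Z = (50 - 40)/(-54 + 3/13) = 10/(-699/13) = 10*(-13/699) = -130/699 ≈ -0.18598)
V = -221600/699 (V = -2*(-130/699 + 20)*8 = -27700*8/699 = -2*110800/699 = -221600/699 ≈ -317.02)
(V - 25490)/((32*29)*29 + 19043) = (-221600/699 - 25490)/((32*29)*29 + 19043) = -18039110/(699*(928*29 + 19043)) = -18039110/(699*(26912 + 19043)) = -18039110/699/45955 = -18039110/699*1/45955 = -3607822/6424509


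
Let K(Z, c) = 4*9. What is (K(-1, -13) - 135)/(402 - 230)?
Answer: -99/172 ≈ -0.57558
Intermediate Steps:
K(Z, c) = 36
(K(-1, -13) - 135)/(402 - 230) = (36 - 135)/(402 - 230) = -99/172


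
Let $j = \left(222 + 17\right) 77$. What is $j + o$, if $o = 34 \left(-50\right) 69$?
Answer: $-98897$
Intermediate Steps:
$j = 18403$ ($j = 239 \cdot 77 = 18403$)
$o = -117300$ ($o = \left(-1700\right) 69 = -117300$)
$j + o = 18403 - 117300 = -98897$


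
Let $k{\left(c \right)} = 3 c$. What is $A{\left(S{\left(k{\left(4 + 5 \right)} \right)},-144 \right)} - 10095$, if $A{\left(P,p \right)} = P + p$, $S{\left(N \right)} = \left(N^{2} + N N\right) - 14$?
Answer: $-8795$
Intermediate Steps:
$S{\left(N \right)} = -14 + 2 N^{2}$ ($S{\left(N \right)} = \left(N^{2} + N^{2}\right) - 14 = 2 N^{2} - 14 = -14 + 2 N^{2}$)
$A{\left(S{\left(k{\left(4 + 5 \right)} \right)},-144 \right)} - 10095 = \left(\left(-14 + 2 \left(3 \left(4 + 5\right)\right)^{2}\right) - 144\right) - 10095 = \left(\left(-14 + 2 \left(3 \cdot 9\right)^{2}\right) - 144\right) - 10095 = \left(\left(-14 + 2 \cdot 27^{2}\right) - 144\right) - 10095 = \left(\left(-14 + 2 \cdot 729\right) - 144\right) - 10095 = \left(\left(-14 + 1458\right) - 144\right) - 10095 = \left(1444 - 144\right) - 10095 = 1300 - 10095 = -8795$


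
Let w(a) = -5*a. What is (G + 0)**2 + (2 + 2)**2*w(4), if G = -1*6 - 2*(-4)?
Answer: -316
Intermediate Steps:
G = 2 (G = -6 + 8 = 2)
(G + 0)**2 + (2 + 2)**2*w(4) = (2 + 0)**2 + (2 + 2)**2*(-5*4) = 2**2 + 4**2*(-20) = 4 + 16*(-20) = 4 - 320 = -316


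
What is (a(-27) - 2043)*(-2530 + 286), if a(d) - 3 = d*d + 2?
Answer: 2937396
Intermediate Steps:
a(d) = 5 + d**2 (a(d) = 3 + (d*d + 2) = 3 + (d**2 + 2) = 3 + (2 + d**2) = 5 + d**2)
(a(-27) - 2043)*(-2530 + 286) = ((5 + (-27)**2) - 2043)*(-2530 + 286) = ((5 + 729) - 2043)*(-2244) = (734 - 2043)*(-2244) = -1309*(-2244) = 2937396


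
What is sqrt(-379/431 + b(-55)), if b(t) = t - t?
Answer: I*sqrt(163349)/431 ≈ 0.93774*I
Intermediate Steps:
b(t) = 0
sqrt(-379/431 + b(-55)) = sqrt(-379/431 + 0) = sqrt(-379/431) = I*sqrt(163349)/431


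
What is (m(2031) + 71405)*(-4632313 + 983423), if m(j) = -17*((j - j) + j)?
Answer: -134563765420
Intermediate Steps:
m(j) = -17*j (m(j) = -17*(0 + j) = -17*j)
(m(2031) + 71405)*(-4632313 + 983423) = (-17*2031 + 71405)*(-4632313 + 983423) = (-34527 + 71405)*(-3648890) = 36878*(-3648890) = -134563765420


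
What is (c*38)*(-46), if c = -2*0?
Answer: 0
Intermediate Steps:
c = 0
(c*38)*(-46) = (0*38)*(-46) = 0*(-46) = 0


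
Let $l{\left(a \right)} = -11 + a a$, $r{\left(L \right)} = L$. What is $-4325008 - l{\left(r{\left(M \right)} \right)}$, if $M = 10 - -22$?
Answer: $-4326021$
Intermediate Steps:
$M = 32$ ($M = 10 + 22 = 32$)
$l{\left(a \right)} = -11 + a^{2}$
$-4325008 - l{\left(r{\left(M \right)} \right)} = -4325008 - \left(-11 + 32^{2}\right) = -4325008 - \left(-11 + 1024\right) = -4325008 - 1013 = -4326021$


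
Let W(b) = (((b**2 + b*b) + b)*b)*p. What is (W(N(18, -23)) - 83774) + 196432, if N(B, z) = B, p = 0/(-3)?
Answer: 112658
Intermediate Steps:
p = 0 (p = 0*(-1/3) = 0)
W(b) = 0 (W(b) = (((b**2 + b*b) + b)*b)*0 = (((b**2 + b**2) + b)*b)*0 = ((2*b**2 + b)*b)*0 = ((b + 2*b**2)*b)*0 = (b*(b + 2*b**2))*0 = 0)
(W(N(18, -23)) - 83774) + 196432 = (0 - 83774) + 196432 = -83774 + 196432 = 112658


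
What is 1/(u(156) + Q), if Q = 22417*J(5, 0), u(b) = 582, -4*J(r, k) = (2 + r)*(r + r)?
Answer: -2/783431 ≈ -2.5529e-6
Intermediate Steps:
J(r, k) = -r*(2 + r)/2 (J(r, k) = -(2 + r)*(r + r)/4 = -(2 + r)*2*r/4 = -r*(2 + r)/2)
Q = -784595/2 (Q = 22417*(-½*5*(2 + 5)) = 22417*(-½*5*7) = 22417*(-35/2) = -784595/2 ≈ -3.9230e+5)
1/(u(156) + Q) = 1/(582 - 784595/2) = 1/(-783431/2) = -2/783431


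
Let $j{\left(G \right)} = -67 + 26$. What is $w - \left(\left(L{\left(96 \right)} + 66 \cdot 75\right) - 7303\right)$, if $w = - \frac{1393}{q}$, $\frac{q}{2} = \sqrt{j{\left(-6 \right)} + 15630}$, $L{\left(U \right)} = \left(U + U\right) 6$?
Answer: $1201 - \frac{199 \sqrt{15589}}{4454} \approx 1195.4$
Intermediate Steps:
$j{\left(G \right)} = -41$
$L{\left(U \right)} = 12 U$ ($L{\left(U \right)} = 2 U 6 = 12 U$)
$q = 2 \sqrt{15589}$ ($q = 2 \sqrt{-41 + 15630} = 2 \sqrt{15589} \approx 249.71$)
$w = - \frac{199 \sqrt{15589}}{4454}$ ($w = - \frac{1393}{2 \sqrt{15589}} = - 1393 \frac{\sqrt{15589}}{31178} = - \frac{199 \sqrt{15589}}{4454} \approx -5.5784$)
$w - \left(\left(L{\left(96 \right)} + 66 \cdot 75\right) - 7303\right) = - \frac{199 \sqrt{15589}}{4454} - \left(\left(12 \cdot 96 + 66 \cdot 75\right) - 7303\right) = - \frac{199 \sqrt{15589}}{4454} - \left(\left(1152 + 4950\right) - 7303\right) = - \frac{199 \sqrt{15589}}{4454} - \left(6102 - 7303\right) = - \frac{199 \sqrt{15589}}{4454} - -1201 = - \frac{199 \sqrt{15589}}{4454} + 1201 = 1201 - \frac{199 \sqrt{15589}}{4454}$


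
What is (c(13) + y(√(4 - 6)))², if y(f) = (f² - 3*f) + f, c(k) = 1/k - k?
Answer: 36284/169 + 776*I*√2/13 ≈ 214.7 + 84.418*I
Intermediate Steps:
y(f) = f² - 2*f
(c(13) + y(√(4 - 6)))² = ((1/13 - 1*13) + √(4 - 6)*(-2 + √(4 - 6)))² = ((1/13 - 13) + √(-2)*(-2 + √(-2)))² = (-168/13 + (I*√2)*(-2 + I*√2))² = (-168/13 + I*√2*(-2 + I*√2))²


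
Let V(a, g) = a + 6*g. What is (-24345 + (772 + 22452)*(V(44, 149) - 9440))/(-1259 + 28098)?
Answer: -197474793/26839 ≈ -7357.8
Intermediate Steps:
(-24345 + (772 + 22452)*(V(44, 149) - 9440))/(-1259 + 28098) = (-24345 + (772 + 22452)*((44 + 6*149) - 9440))/(-1259 + 28098) = (-24345 + 23224*((44 + 894) - 9440))/26839 = (-24345 + 23224*(938 - 9440))*(1/26839) = (-24345 + 23224*(-8502))*(1/26839) = (-24345 - 197450448)*(1/26839) = -197474793*1/26839 = -197474793/26839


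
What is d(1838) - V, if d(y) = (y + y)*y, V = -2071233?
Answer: 8827721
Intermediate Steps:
d(y) = 2*y² (d(y) = (2*y)*y = 2*y²)
d(1838) - V = 2*1838² - 1*(-2071233) = 2*3378244 + 2071233 = 6756488 + 2071233 = 8827721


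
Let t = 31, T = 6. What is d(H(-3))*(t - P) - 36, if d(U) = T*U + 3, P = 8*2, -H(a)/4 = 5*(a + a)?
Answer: 10809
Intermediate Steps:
H(a) = -40*a (H(a) = -20*(a + a) = -20*2*a = -40*a)
P = 16
d(U) = 3 + 6*U (d(U) = 6*U + 3 = 3 + 6*U)
d(H(-3))*(t - P) - 36 = (3 + 6*(-40*(-3)))*(31 - 1*16) - 36 = (3 + 6*120)*(31 - 16) - 36 = (3 + 720)*15 - 36 = 723*15 - 36 = 10845 - 36 = 10809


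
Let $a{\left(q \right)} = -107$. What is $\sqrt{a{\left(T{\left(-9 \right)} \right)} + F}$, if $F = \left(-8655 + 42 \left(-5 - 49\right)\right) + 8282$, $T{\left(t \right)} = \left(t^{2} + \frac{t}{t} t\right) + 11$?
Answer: $2 i \sqrt{687} \approx 52.421 i$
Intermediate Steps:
$T{\left(t \right)} = 11 + t + t^{2}$ ($T{\left(t \right)} = \left(t^{2} + 1 t\right) + 11 = \left(t^{2} + t\right) + 11 = \left(t + t^{2}\right) + 11 = 11 + t + t^{2}$)
$F = -2641$ ($F = \left(-8655 + 42 \left(-54\right)\right) + 8282 = \left(-8655 - 2268\right) + 8282 = -10923 + 8282 = -2641$)
$\sqrt{a{\left(T{\left(-9 \right)} \right)} + F} = \sqrt{-107 - 2641} = \sqrt{-2748} = 2 i \sqrt{687}$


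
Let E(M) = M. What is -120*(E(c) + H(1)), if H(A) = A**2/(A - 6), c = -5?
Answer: 624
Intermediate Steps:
H(A) = A**2/(-6 + A)
-120*(E(c) + H(1)) = -120*(-5 + 1**2/(-6 + 1)) = -120*(-5 + 1/(-5)) = -120*(-5 + 1*(-1/5)) = -120*(-5 - 1/5) = -120*(-26/5) = 624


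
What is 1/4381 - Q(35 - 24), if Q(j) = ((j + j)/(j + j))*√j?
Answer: 1/4381 - √11 ≈ -3.3164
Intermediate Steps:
Q(j) = √j (Q(j) = ((2*j)/((2*j)))*√j = ((2*j)*(1/(2*j)))*√j = 1*√j = √j)
1/4381 - Q(35 - 24) = 1/4381 - √(35 - 24) = 1/4381 - √11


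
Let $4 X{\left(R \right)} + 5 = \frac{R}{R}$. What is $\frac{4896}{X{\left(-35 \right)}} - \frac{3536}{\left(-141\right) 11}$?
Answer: $- \frac{7590160}{1551} \approx -4893.7$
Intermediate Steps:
$X{\left(R \right)} = -1$ ($X{\left(R \right)} = - \frac{5}{4} + \frac{R \frac{1}{R}}{4} = - \frac{5}{4} + \frac{1}{4} \cdot 1 = - \frac{5}{4} + \frac{1}{4} = -1$)
$\frac{4896}{X{\left(-35 \right)}} - \frac{3536}{\left(-141\right) 11} = \frac{4896}{-1} - \frac{3536}{\left(-141\right) 11} = 4896 \left(-1\right) - \frac{3536}{-1551} = -4896 - - \frac{3536}{1551} = -4896 + \frac{3536}{1551} = - \frac{7590160}{1551}$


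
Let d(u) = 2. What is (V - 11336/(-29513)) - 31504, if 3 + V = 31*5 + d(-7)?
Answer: -925221214/29513 ≈ -31350.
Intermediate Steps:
V = 154 (V = -3 + (31*5 + 2) = -3 + (155 + 2) = -3 + 157 = 154)
(V - 11336/(-29513)) - 31504 = (154 - 11336/(-29513)) - 31504 = (154 - 11336*(-1/29513)) - 31504 = (154 + 11336/29513) - 31504 = 4556338/29513 - 31504 = -925221214/29513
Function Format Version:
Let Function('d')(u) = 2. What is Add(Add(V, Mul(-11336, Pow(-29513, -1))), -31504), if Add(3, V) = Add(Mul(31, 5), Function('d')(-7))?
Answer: Rational(-925221214, 29513) ≈ -31350.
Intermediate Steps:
V = 154 (V = Add(-3, Add(Mul(31, 5), 2)) = Add(-3, Add(155, 2)) = Add(-3, 157) = 154)
Add(Add(V, Mul(-11336, Pow(-29513, -1))), -31504) = Add(Add(154, Mul(-11336, Pow(-29513, -1))), -31504) = Add(Add(154, Mul(-11336, Rational(-1, 29513))), -31504) = Add(Add(154, Rational(11336, 29513)), -31504) = Add(Rational(4556338, 29513), -31504) = Rational(-925221214, 29513)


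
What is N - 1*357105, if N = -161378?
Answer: -518483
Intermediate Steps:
N - 1*357105 = -161378 - 1*357105 = -161378 - 357105 = -518483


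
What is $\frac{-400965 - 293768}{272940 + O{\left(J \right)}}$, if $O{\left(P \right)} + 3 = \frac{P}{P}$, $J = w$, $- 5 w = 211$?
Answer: $- \frac{694733}{272938} \approx -2.5454$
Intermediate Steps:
$w = - \frac{211}{5}$ ($w = \left(- \frac{1}{5}\right) 211 = - \frac{211}{5} \approx -42.2$)
$J = - \frac{211}{5} \approx -42.2$
$O{\left(P \right)} = -2$ ($O{\left(P \right)} = -3 + \frac{P}{P} = -3 + 1 = -2$)
$\frac{-400965 - 293768}{272940 + O{\left(J \right)}} = \frac{-400965 - 293768}{272940 - 2} = - \frac{694733}{272938}$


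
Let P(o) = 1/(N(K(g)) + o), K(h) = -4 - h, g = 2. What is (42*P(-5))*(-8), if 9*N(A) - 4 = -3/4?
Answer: 12096/167 ≈ 72.431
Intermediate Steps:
N(A) = 13/36 (N(A) = 4/9 + (-3/4)/9 = 4/9 + (-3*¼)/9 = 4/9 + (⅑)*(-¾) = 4/9 - 1/12 = 13/36)
P(o) = 1/(13/36 + o)
(42*P(-5))*(-8) = (42*(36/(13 + 36*(-5))))*(-8) = (42*(36/(13 - 180)))*(-8) = (42*(36/(-167)))*(-8) = (42*(36*(-1/167)))*(-8) = (42*(-36/167))*(-8) = -1512/167*(-8) = 12096/167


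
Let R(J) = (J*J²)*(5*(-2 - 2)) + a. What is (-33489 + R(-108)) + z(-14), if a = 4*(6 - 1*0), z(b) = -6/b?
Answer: 176125428/7 ≈ 2.5161e+7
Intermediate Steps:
a = 24 (a = 4*(6 + 0) = 4*6 = 24)
R(J) = 24 - 20*J³ (R(J) = (J*J²)*(5*(-2 - 2)) + 24 = J³*(5*(-4)) + 24 = J³*(-20) + 24 = -20*J³ + 24 = 24 - 20*J³)
(-33489 + R(-108)) + z(-14) = (-33489 + (24 - 20*(-108)³)) - 6/(-14) = (-33489 + (24 - 20*(-1259712))) - 6*(-1/14) = (-33489 + (24 + 25194240)) + 3/7 = (-33489 + 25194264) + 3/7 = 25160775 + 3/7 = 176125428/7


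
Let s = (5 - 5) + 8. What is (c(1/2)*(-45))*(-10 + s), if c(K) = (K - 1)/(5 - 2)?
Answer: -15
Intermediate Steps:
s = 8 (s = 0 + 8 = 8)
c(K) = -⅓ + K/3 (c(K) = (-1 + K)/3 = (-1 + K)*(⅓) = -⅓ + K/3)
(c(1/2)*(-45))*(-10 + s) = ((-⅓ + (⅓)/2)*(-45))*(-10 + 8) = ((-⅓ + (⅓)*(½))*(-45))*(-2) = ((-⅓ + ⅙)*(-45))*(-2) = -⅙*(-45)*(-2) = (15/2)*(-2) = -15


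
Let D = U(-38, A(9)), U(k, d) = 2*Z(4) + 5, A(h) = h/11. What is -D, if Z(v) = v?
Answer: -13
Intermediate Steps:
A(h) = h/11 (A(h) = h*(1/11) = h/11)
U(k, d) = 13 (U(k, d) = 2*4 + 5 = 8 + 5 = 13)
D = 13
-D = -1*13 = -13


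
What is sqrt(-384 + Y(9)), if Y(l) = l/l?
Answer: I*sqrt(383) ≈ 19.57*I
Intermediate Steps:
Y(l) = 1
sqrt(-384 + Y(9)) = sqrt(-384 + 1) = sqrt(-383) = I*sqrt(383)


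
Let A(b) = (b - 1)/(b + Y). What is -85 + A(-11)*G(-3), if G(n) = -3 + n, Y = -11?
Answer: -971/11 ≈ -88.273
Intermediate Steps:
A(b) = (-1 + b)/(-11 + b) (A(b) = (b - 1)/(b - 11) = (-1 + b)/(-11 + b))
-85 + A(-11)*G(-3) = -85 + ((-1 - 11)/(-11 - 11))*(-3 - 3) = -85 + (-12/(-22))*(-6) = -85 - 1/22*(-12)*(-6) = -85 + (6/11)*(-6) = -85 - 36/11 = -971/11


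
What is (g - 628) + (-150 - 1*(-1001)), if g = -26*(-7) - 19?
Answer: 386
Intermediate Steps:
g = 163 (g = 182 - 19 = 163)
(g - 628) + (-150 - 1*(-1001)) = (163 - 628) + (-150 - 1*(-1001)) = -465 + (-150 + 1001) = -465 + 851 = 386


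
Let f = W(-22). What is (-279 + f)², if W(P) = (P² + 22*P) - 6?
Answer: 81225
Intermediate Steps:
W(P) = -6 + P² + 22*P
f = -6 (f = -6 + (-22)² + 22*(-22) = -6 + 484 - 484 = -6)
(-279 + f)² = (-279 - 6)² = (-285)² = 81225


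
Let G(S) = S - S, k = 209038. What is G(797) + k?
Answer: 209038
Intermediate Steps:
G(S) = 0
G(797) + k = 0 + 209038 = 209038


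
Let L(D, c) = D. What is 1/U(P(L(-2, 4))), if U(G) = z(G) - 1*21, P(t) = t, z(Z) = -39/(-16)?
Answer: -16/297 ≈ -0.053872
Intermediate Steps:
z(Z) = 39/16 (z(Z) = -39*(-1/16) = 39/16)
U(G) = -297/16 (U(G) = 39/16 - 1*21 = 39/16 - 21 = -297/16)
1/U(P(L(-2, 4))) = 1/(-297/16) = -16/297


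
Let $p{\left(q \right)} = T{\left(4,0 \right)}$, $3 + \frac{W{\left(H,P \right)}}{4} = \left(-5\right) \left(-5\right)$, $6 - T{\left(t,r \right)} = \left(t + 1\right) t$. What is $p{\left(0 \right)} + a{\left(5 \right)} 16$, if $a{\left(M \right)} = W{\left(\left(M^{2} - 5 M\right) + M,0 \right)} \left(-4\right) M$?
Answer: $-28174$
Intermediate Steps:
$T{\left(t,r \right)} = 6 - t \left(1 + t\right)$ ($T{\left(t,r \right)} = 6 - \left(t + 1\right) t = 6 - \left(1 + t\right) t = 6 - t \left(1 + t\right)$)
$W{\left(H,P \right)} = 88$ ($W{\left(H,P \right)} = -12 + 4 \left(\left(-5\right) \left(-5\right)\right) = -12 + 4 \cdot 25 = -12 + 100 = 88$)
$a{\left(M \right)} = - 352 M$ ($a{\left(M \right)} = 88 \left(-4\right) M = - 352 M$)
$p{\left(q \right)} = -14$ ($p{\left(q \right)} = 6 - 4 - 4^{2} = 6 - 4 - 16 = -14$)
$p{\left(0 \right)} + a{\left(5 \right)} 16 = -14 + \left(-352\right) 5 \cdot 16 = -14 - 28160 = -28174$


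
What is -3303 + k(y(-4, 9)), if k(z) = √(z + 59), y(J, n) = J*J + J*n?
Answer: -3303 + √39 ≈ -3296.8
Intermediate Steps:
y(J, n) = J² + J*n
k(z) = √(59 + z)
-3303 + k(y(-4, 9)) = -3303 + √(59 - 4*(-4 + 9)) = -3303 + √(59 - 4*5) = -3303 + √(59 - 20) = -3303 + √39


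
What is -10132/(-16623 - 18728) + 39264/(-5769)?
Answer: -443190052/67979973 ≈ -6.5194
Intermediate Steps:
-10132/(-16623 - 18728) + 39264/(-5769) = -10132/(-35351) + 39264*(-1/5769) = -10132*(-1/35351) - 13088/1923 = 10132/35351 - 13088/1923 = -443190052/67979973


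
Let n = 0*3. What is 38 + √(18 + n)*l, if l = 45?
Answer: 38 + 135*√2 ≈ 228.92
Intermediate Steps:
n = 0
38 + √(18 + n)*l = 38 + √(18 + 0)*45 = 38 + √18*45 = 38 + (3*√2)*45 = 38 + 135*√2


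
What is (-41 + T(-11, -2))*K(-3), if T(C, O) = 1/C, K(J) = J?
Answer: 1356/11 ≈ 123.27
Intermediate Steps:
(-41 + T(-11, -2))*K(-3) = (-41 + 1/(-11))*(-3) = (-41 - 1/11)*(-3) = -452/11*(-3) = 1356/11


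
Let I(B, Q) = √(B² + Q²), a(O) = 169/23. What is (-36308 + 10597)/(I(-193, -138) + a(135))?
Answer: 99938657/29750436 - 13601119*√56293/29750436 ≈ -105.11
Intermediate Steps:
a(O) = 169/23 (a(O) = 169*(1/23) = 169/23)
(-36308 + 10597)/(I(-193, -138) + a(135)) = (-36308 + 10597)/(√((-193)² + (-138)²) + 169/23) = -25711/(√(37249 + 19044) + 169/23) = -25711/(√56293 + 169/23) = -25711/(169/23 + √56293)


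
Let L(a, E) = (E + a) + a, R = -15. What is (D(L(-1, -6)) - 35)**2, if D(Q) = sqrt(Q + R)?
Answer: (35 - I*sqrt(23))**2 ≈ 1202.0 - 335.71*I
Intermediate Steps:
L(a, E) = E + 2*a
D(Q) = sqrt(-15 + Q) (D(Q) = sqrt(Q - 15) = sqrt(-15 + Q))
(D(L(-1, -6)) - 35)**2 = (sqrt(-15 + (-6 + 2*(-1))) - 35)**2 = (sqrt(-15 + (-6 - 2)) - 35)**2 = (sqrt(-15 - 8) - 35)**2 = (sqrt(-23) - 35)**2 = (I*sqrt(23) - 35)**2 = (-35 + I*sqrt(23))**2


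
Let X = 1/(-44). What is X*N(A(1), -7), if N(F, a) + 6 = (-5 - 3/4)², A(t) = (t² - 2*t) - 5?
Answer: -433/704 ≈ -0.61506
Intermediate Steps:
X = -1/44 ≈ -0.022727
A(t) = -5 + t² - 2*t
N(F, a) = 433/16 (N(F, a) = -6 + (-5 - 3/4)² = -6 + (-5 - 3*¼)² = -6 + (-5 - ¾)² = -6 + (-23/4)² = -6 + 529/16 = 433/16)
X*N(A(1), -7) = -1/44*433/16 = -433/704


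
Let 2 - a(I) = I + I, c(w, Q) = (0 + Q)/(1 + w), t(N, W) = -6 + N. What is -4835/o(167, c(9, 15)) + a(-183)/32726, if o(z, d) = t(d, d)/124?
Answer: 19620547696/147267 ≈ 1.3323e+5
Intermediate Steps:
c(w, Q) = Q/(1 + w)
o(z, d) = -3/62 + d/124 (o(z, d) = (-6 + d)/124 = (-6 + d)*(1/124) = -3/62 + d/124)
a(I) = 2 - 2*I (a(I) = 2 - (I + I) = 2 - 2*I)
-4835/o(167, c(9, 15)) + a(-183)/32726 = -4835/(-3/62 + (15/(1 + 9))/124) + (2 - 2*(-183))/32726 = -4835/(-3/62 + (15/10)/124) + (2 + 366)*(1/32726) = -4835/(-3/62 + (15*(⅒))/124) + 368*(1/32726) = -4835/(-3/62 + (1/124)*(3/2)) + 184/16363 = -4835/(-3/62 + 3/248) + 184/16363 = -4835/(-9/248) + 184/16363 = -4835*(-248/9) + 184/16363 = 1199080/9 + 184/16363 = 19620547696/147267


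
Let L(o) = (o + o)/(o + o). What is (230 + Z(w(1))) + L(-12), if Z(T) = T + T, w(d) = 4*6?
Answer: 279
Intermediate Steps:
w(d) = 24
L(o) = 1 (L(o) = (2*o)/((2*o)) = (2*o)*(1/(2*o)) = 1)
Z(T) = 2*T
(230 + Z(w(1))) + L(-12) = (230 + 2*24) + 1 = (230 + 48) + 1 = 278 + 1 = 279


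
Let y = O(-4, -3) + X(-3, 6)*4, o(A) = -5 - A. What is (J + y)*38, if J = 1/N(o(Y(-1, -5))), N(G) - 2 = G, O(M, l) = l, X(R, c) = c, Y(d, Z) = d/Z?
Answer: 6289/8 ≈ 786.13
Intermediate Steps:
N(G) = 2 + G
y = 21 (y = -3 + 6*4 = -3 + 24 = 21)
J = -5/16 (J = 1/(2 + (-5 - (-1)/(-5))) = 1/(2 + (-5 - (-1)*(-1)/5)) = 1/(2 + (-5 - 1*⅕)) = 1/(2 + (-5 - ⅕)) = 1/(2 - 26/5) = 1/(-16/5) = -5/16 ≈ -0.31250)
(J + y)*38 = (-5/16 + 21)*38 = (331/16)*38 = 6289/8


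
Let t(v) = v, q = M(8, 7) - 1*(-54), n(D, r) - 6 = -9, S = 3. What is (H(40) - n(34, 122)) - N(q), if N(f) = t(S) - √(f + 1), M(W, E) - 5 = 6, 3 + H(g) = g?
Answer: 37 + √66 ≈ 45.124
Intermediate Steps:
H(g) = -3 + g
n(D, r) = -3 (n(D, r) = 6 - 9 = -3)
M(W, E) = 11 (M(W, E) = 5 + 6 = 11)
q = 65 (q = 11 - 1*(-54) = 11 + 54 = 65)
N(f) = 3 - √(1 + f) (N(f) = 3 - √(f + 1) = 3 - √(1 + f))
(H(40) - n(34, 122)) - N(q) = ((-3 + 40) - 1*(-3)) - (3 - √(1 + 65)) = (37 + 3) - (3 - √66) = 40 + (-3 + √66) = 37 + √66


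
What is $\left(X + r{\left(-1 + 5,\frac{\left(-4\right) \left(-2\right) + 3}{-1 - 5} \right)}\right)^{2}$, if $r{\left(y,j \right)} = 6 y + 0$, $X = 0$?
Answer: $576$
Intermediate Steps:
$r{\left(y,j \right)} = 6 y$
$\left(X + r{\left(-1 + 5,\frac{\left(-4\right) \left(-2\right) + 3}{-1 - 5} \right)}\right)^{2} = \left(0 + 6 \left(-1 + 5\right)\right)^{2} = \left(0 + 6 \cdot 4\right)^{2} = \left(0 + 24\right)^{2} = 24^{2} = 576$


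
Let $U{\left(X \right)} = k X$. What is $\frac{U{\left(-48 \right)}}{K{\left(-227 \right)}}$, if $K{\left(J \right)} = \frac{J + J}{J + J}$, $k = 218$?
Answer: $-10464$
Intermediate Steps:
$K{\left(J \right)} = 1$ ($K{\left(J \right)} = \frac{2 J}{2 J} = 2 J \frac{1}{2 J} = 1$)
$U{\left(X \right)} = 218 X$
$\frac{U{\left(-48 \right)}}{K{\left(-227 \right)}} = \frac{218 \left(-48\right)}{1} = \left(-10464\right) 1 = -10464$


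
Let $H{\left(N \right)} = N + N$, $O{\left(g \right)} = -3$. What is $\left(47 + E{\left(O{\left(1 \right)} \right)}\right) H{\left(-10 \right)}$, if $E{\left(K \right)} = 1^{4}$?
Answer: $-960$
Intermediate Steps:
$H{\left(N \right)} = 2 N$
$E{\left(K \right)} = 1$
$\left(47 + E{\left(O{\left(1 \right)} \right)}\right) H{\left(-10 \right)} = \left(47 + 1\right) 2 \left(-10\right) = 48 \left(-20\right) = -960$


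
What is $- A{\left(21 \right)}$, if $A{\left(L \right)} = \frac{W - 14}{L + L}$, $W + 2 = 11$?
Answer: $\frac{5}{42} \approx 0.11905$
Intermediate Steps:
$W = 9$ ($W = -2 + 11 = 9$)
$A{\left(L \right)} = - \frac{5}{2 L}$ ($A{\left(L \right)} = \frac{9 - 14}{L + L} = - \frac{5}{2 L}$)
$- A{\left(21 \right)} = - \frac{-5}{2 \cdot 21} = \left(-1\right) \left(- \frac{5}{42}\right) = \frac{5}{42}$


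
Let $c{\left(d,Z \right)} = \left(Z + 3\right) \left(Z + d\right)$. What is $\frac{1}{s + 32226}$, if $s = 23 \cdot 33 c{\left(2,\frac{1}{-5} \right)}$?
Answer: $\frac{25}{901284} \approx 2.7738 \cdot 10^{-5}$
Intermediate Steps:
$c{\left(d,Z \right)} = \left(3 + Z\right) \left(Z + d\right)$
$s = \frac{95634}{25}$ ($s = 23 \cdot 33 \left(\left(\frac{1}{-5}\right)^{2} + \frac{3}{-5} + 3 \cdot 2 + \frac{1}{-5} \cdot 2\right) = 759 \left(\left(- \frac{1}{5}\right)^{2} + 3 \left(- \frac{1}{5}\right) + 6 - \frac{2}{5}\right) = 759 \left(\frac{1}{25} - \frac{3}{5} + 6 - \frac{2}{5}\right) = 759 \cdot \frac{126}{25} = \frac{95634}{25} \approx 3825.4$)
$\frac{1}{s + 32226} = \frac{1}{\frac{95634}{25} + 32226} = \frac{1}{\frac{901284}{25}} = \frac{25}{901284}$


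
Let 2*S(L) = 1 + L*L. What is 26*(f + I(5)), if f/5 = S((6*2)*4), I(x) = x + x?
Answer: 150085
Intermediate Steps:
S(L) = 1/2 + L**2/2 (S(L) = (1 + L*L)/2 = (1 + L**2)/2 = 1/2 + L**2/2)
I(x) = 2*x
f = 11525/2 (f = 5*(1/2 + ((6*2)*4)**2/2) = 5*(1/2 + (12*4)**2/2) = 5*(1/2 + (1/2)*48**2) = 5*(1/2 + (1/2)*2304) = 5*(1/2 + 1152) = 5*(2305/2) = 11525/2 ≈ 5762.5)
26*(f + I(5)) = 26*(11525/2 + 2*5) = 26*(11525/2 + 10) = 26*(11545/2) = 150085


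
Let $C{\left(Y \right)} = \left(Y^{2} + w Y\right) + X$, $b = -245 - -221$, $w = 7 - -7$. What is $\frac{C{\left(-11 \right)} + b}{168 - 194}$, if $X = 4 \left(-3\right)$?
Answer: $\frac{69}{26} \approx 2.6538$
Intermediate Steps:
$w = 14$ ($w = 7 + 7 = 14$)
$b = -24$ ($b = -245 + 221 = -24$)
$X = -12$
$C{\left(Y \right)} = -12 + Y^{2} + 14 Y$ ($C{\left(Y \right)} = \left(Y^{2} + 14 Y\right) - 12 = -12 + Y^{2} + 14 Y$)
$\frac{C{\left(-11 \right)} + b}{168 - 194} = \frac{\left(-12 + \left(-11\right)^{2} + 14 \left(-11\right)\right) - 24}{168 - 194} = \frac{\left(-12 + 121 - 154\right) - 24}{-26} = \left(-45 - 24\right) \left(- \frac{1}{26}\right) = \left(-69\right) \left(- \frac{1}{26}\right) = \frac{69}{26}$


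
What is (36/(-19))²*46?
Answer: 59616/361 ≈ 165.14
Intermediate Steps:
(36/(-19))²*46 = (36*(-1/19))²*46 = (-36/19)²*46 = (1296/361)*46 = 59616/361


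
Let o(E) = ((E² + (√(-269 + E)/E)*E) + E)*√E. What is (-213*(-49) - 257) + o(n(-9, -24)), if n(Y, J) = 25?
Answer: 13430 + 10*I*√61 ≈ 13430.0 + 78.103*I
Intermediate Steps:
o(E) = √E*(E + E² + √(-269 + E)) (o(E) = ((E² + (√(-269 + E)/E)*E) + E)*√E = ((E² + √(-269 + E)) + E)*√E = (E + E² + √(-269 + E))*√E = √E*(E + E² + √(-269 + E)))
(-213*(-49) - 257) + o(n(-9, -24)) = (-213*(-49) - 257) + √25*(25 + 25² + √(-269 + 25)) = (10437 - 257) + 5*(25 + 625 + √(-244)) = 10180 + 5*(25 + 625 + 2*I*√61) = 10180 + 5*(650 + 2*I*√61) = 10180 + (3250 + 10*I*√61) = 13430 + 10*I*√61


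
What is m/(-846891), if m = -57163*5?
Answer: 285815/846891 ≈ 0.33749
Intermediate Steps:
m = -285815
m/(-846891) = -285815/(-846891) = -285815*(-1/846891) = 285815/846891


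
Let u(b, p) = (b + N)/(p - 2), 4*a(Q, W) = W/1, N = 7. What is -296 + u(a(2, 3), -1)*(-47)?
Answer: -2095/12 ≈ -174.58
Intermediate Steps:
a(Q, W) = W/4 (a(Q, W) = (W/1)/4 = (W*1)/4 = W/4)
u(b, p) = (7 + b)/(-2 + p) (u(b, p) = (b + 7)/(p - 2) = (7 + b)/(-2 + p))
-296 + u(a(2, 3), -1)*(-47) = -296 + ((7 + (¼)*3)/(-2 - 1))*(-47) = -296 + ((7 + ¾)/(-3))*(-47) = -296 - ⅓*31/4*(-47) = -296 - 31/12*(-47) = -296 + 1457/12 = -2095/12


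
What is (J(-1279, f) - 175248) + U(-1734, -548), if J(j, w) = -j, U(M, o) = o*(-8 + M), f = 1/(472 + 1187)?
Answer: 780647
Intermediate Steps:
f = 1/1659 ≈ 0.00060277
(J(-1279, f) - 175248) + U(-1734, -548) = (-1*(-1279) - 175248) - 548*(-8 - 1734) = (1279 - 175248) - 548*(-1742) = -173969 + 954616 = 780647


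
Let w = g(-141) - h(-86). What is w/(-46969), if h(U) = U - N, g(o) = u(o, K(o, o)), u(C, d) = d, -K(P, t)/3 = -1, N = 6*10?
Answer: -149/46969 ≈ -0.0031723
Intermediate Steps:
N = 60
K(P, t) = 3 (K(P, t) = -3*(-1) = 3)
g(o) = 3
h(U) = -60 + U (h(U) = U - 1*60 = U - 60 = -60 + U)
w = 149 (w = 3 - (-60 - 86) = 3 - 1*(-146) = 3 + 146 = 149)
w/(-46969) = 149/(-46969) = 149*(-1/46969) = -149/46969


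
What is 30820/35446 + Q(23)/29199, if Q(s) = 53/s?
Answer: 10349940889/11902359171 ≈ 0.86957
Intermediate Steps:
30820/35446 + Q(23)/29199 = 30820/35446 + (53/23)/29199 = 30820*(1/35446) + (53*(1/23))*(1/29199) = 15410/17723 + (53/23)*(1/29199) = 15410/17723 + 53/671577 = 10349940889/11902359171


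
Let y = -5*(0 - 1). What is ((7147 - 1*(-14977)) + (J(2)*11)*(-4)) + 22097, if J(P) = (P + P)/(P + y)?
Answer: 309371/7 ≈ 44196.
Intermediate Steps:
y = 5 (y = -5*(-1) = 5)
J(P) = 2*P/(5 + P) (J(P) = (P + P)/(P + 5) = (2*P)/(5 + P) = 2*P/(5 + P))
((7147 - 1*(-14977)) + (J(2)*11)*(-4)) + 22097 = ((7147 - 1*(-14977)) + ((2*2/(5 + 2))*11)*(-4)) + 22097 = ((7147 + 14977) + ((2*2/7)*11)*(-4)) + 22097 = (22124 + ((2*2*(1/7))*11)*(-4)) + 22097 = (22124 + ((4/7)*11)*(-4)) + 22097 = (22124 + (44/7)*(-4)) + 22097 = (22124 - 176/7) + 22097 = 154692/7 + 22097 = 309371/7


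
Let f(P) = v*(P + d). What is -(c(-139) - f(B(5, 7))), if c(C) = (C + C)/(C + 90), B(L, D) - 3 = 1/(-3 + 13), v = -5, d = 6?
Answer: -5015/98 ≈ -51.173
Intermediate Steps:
B(L, D) = 31/10 (B(L, D) = 3 + 1/(-3 + 13) = 3 + 1/10 = 31/10)
f(P) = -30 - 5*P (f(P) = -5*(P + 6) = -5*(6 + P) = -30 - 5*P)
c(C) = 2*C/(90 + C) (c(C) = (2*C)/(90 + C) = 2*C/(90 + C))
-(c(-139) - f(B(5, 7))) = -(2*(-139)/(90 - 139) - (-30 - 5*31/10)) = -(2*(-139)/(-49) - (-30 - 31/2)) = -(2*(-139)*(-1/49) - 1*(-91/2)) = -(278/49 + 91/2) = -1*5015/98 = -5015/98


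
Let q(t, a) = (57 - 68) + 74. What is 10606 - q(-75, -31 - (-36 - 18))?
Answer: 10543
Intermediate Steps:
q(t, a) = 63 (q(t, a) = -11 + 74 = 63)
10606 - q(-75, -31 - (-36 - 18)) = 10606 - 1*63 = 10606 - 63 = 10543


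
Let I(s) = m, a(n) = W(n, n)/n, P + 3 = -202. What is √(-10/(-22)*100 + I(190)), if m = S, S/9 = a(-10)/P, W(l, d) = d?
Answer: √230914255/2255 ≈ 6.7387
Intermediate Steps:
P = -205 (P = -3 - 202 = -205)
a(n) = 1 (a(n) = n/n = 1)
S = -9/205 (S = 9*(1/(-205)) = 9*(1*(-1/205)) = 9*(-1/205) = -9/205 ≈ -0.043902)
m = -9/205 ≈ -0.043902
I(s) = -9/205
√(-10/(-22)*100 + I(190)) = √(-10/(-22)*100 - 9/205) = √(-10*(-1/22)*100 - 9/205) = √((5/11)*100 - 9/205) = √(500/11 - 9/205) = √(102401/2255) = √230914255/2255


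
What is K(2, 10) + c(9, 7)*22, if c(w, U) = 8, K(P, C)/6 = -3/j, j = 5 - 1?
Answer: 343/2 ≈ 171.50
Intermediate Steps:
j = 4
K(P, C) = -9/2 (K(P, C) = 6*(-3/4) = 6*(-3*¼) = 6*(-¾) = -9/2)
K(2, 10) + c(9, 7)*22 = -9/2 + 8*22 = -9/2 + 176 = 343/2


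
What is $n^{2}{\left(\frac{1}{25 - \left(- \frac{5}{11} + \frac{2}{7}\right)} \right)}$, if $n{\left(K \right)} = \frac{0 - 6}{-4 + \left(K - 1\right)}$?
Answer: $\frac{135210384}{92409769} \approx 1.4632$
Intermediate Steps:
$n{\left(K \right)} = - \frac{6}{-5 + K}$ ($n{\left(K \right)} = - \frac{6}{-4 + \left(-1 + K\right)} = - \frac{6}{-5 + K}$)
$n^{2}{\left(\frac{1}{25 - \left(- \frac{5}{11} + \frac{2}{7}\right)} \right)} = \left(- \frac{6}{-5 + \frac{1}{25 - \left(- \frac{5}{11} + \frac{2}{7}\right)}}\right)^{2} = \left(- \frac{6}{-5 + \frac{1}{25 - - \frac{13}{77}}}\right)^{2} = \left(- \frac{6}{-5 + \frac{1}{25 + \left(- \frac{2}{7} + \frac{5}{11}\right)}}\right)^{2} = \left(- \frac{6}{-5 + \frac{1}{25 + \frac{13}{77}}}\right)^{2} = \left(- \frac{6}{-5 + \frac{1}{\frac{1938}{77}}}\right)^{2} = \left(- \frac{6}{-5 + \frac{77}{1938}}\right)^{2} = \left(- \frac{6}{- \frac{9613}{1938}}\right)^{2} = \left(\left(-6\right) \left(- \frac{1938}{9613}\right)\right)^{2} = \left(\frac{11628}{9613}\right)^{2} = \frac{135210384}{92409769}$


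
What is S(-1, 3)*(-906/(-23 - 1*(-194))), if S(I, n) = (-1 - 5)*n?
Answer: 1812/19 ≈ 95.368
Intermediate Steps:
S(I, n) = -6*n
S(-1, 3)*(-906/(-23 - 1*(-194))) = (-6*3)*(-906/(-23 - 1*(-194))) = -(-16308)/(-23 + 194) = -(-16308)/171 = -18*(-302/57) = 1812/19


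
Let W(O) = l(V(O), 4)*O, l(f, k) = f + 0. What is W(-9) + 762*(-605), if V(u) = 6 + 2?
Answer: -461082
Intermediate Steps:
V(u) = 8
l(f, k) = f
W(O) = 8*O
W(-9) + 762*(-605) = 8*(-9) + 762*(-605) = -72 - 461010 = -461082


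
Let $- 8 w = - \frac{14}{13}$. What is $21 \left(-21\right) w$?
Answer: $- \frac{3087}{52} \approx -59.365$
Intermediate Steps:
$w = \frac{7}{52}$ ($w = - \frac{\left(-14\right) \frac{1}{13}}{8} = \left(- \frac{1}{8}\right) \left(- \frac{14}{13}\right) = \frac{7}{52} \approx 0.13462$)
$21 \left(-21\right) w = 21 \left(-21\right) \frac{7}{52} = \left(-441\right) \frac{7}{52} = - \frac{3087}{52}$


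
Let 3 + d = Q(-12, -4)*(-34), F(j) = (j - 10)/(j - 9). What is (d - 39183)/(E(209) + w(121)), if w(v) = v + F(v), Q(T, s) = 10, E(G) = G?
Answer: -4426912/37071 ≈ -119.42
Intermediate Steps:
F(j) = (-10 + j)/(-9 + j)
d = -343 (d = -3 + 10*(-34) = -3 - 340 = -343)
w(v) = v + (-10 + v)/(-9 + v)
(d - 39183)/(E(209) + w(121)) = (-343 - 39183)/(209 + (-10 + 121 + 121*(-9 + 121))/(-9 + 121)) = -39526/(209 + (-10 + 121 + 121*112)/112) = -39526/(209 + (-10 + 121 + 13552)/112) = -39526/(209 + (1/112)*13663) = -39526/(209 + 13663/112) = -39526/37071/112 = -39526*112/37071 = -4426912/37071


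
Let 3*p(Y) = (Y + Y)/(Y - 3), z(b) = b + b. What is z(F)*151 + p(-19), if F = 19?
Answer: 189373/33 ≈ 5738.6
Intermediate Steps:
z(b) = 2*b
p(Y) = 2*Y/(3*(-3 + Y)) (p(Y) = ((Y + Y)/(Y - 3))/3 = ((2*Y)/(-3 + Y))/3 = (2*Y/(-3 + Y))/3 = 2*Y/(3*(-3 + Y)))
z(F)*151 + p(-19) = (2*19)*151 + (⅔)*(-19)/(-3 - 19) = 38*151 + (⅔)*(-19)/(-22) = 5738 + (⅔)*(-19)*(-1/22) = 5738 + 19/33 = 189373/33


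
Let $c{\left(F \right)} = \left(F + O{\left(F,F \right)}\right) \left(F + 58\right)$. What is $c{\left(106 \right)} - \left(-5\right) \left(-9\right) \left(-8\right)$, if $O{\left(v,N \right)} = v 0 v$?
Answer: $17744$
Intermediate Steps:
$O{\left(v,N \right)} = 0$ ($O{\left(v,N \right)} = 0 v = 0$)
$c{\left(F \right)} = F \left(58 + F\right)$ ($c{\left(F \right)} = \left(F + 0\right) \left(F + 58\right) = F \left(58 + F\right)$)
$c{\left(106 \right)} - \left(-5\right) \left(-9\right) \left(-8\right) = 106 \left(58 + 106\right) - \left(-5\right) \left(-9\right) \left(-8\right) = 106 \cdot 164 - 45 \left(-8\right) = 17384 - -360 = 17384 + 360 = 17744$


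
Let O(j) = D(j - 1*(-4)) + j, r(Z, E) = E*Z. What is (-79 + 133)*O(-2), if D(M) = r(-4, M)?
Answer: -540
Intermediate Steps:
D(M) = -4*M (D(M) = M*(-4) = -4*M)
O(j) = -16 - 3*j (O(j) = -4*(j - 1*(-4)) + j = -4*(j + 4) + j = -4*(4 + j) + j = (-16 - 4*j) + j = -16 - 3*j)
(-79 + 133)*O(-2) = (-79 + 133)*(-16 - 3*(-2)) = 54*(-16 + 6) = 54*(-10) = -540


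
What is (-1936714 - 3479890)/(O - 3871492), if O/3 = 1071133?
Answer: 5416604/658093 ≈ 8.2308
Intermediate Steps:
O = 3213399 (O = 3*1071133 = 3213399)
(-1936714 - 3479890)/(O - 3871492) = (-1936714 - 3479890)/(3213399 - 3871492) = -5416604/(-658093) = -5416604*(-1/658093) = 5416604/658093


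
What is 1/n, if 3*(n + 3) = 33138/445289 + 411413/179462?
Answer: -239737363554/530067395549 ≈ -0.45228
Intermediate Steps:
n = -530067395549/239737363554 (n = -3 + (33138/445289 + 411413/179462)/3 = -3 + (⅓)*(189144695113/79912454518) = -3 + 189144695113/239737363554 = -530067395549/239737363554 ≈ -2.2110)
1/n = 1/(-530067395549/239737363554) = -239737363554/530067395549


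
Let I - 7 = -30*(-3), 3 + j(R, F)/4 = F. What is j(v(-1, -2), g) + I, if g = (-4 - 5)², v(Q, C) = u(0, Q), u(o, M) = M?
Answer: 409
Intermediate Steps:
v(Q, C) = Q
g = 81 (g = (-9)² = 81)
j(R, F) = -12 + 4*F
I = 97 (I = 7 - 30*(-3) = 7 + 90 = 97)
j(v(-1, -2), g) + I = (-12 + 4*81) + 97 = (-12 + 324) + 97 = 312 + 97 = 409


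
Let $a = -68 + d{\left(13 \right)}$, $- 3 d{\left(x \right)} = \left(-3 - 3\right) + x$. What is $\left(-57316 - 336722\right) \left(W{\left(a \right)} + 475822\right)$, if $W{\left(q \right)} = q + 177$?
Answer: $-187533979956$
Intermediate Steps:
$d{\left(x \right)} = 2 - \frac{x}{3}$ ($d{\left(x \right)} = - \frac{\left(-3 - 3\right) + x}{3} = - \frac{-6 + x}{3} = 2 - \frac{x}{3}$)
$a = - \frac{211}{3}$ ($a = -68 + \left(2 - \frac{13}{3}\right) = -68 - \frac{7}{3} = - \frac{211}{3} \approx -70.333$)
$W{\left(q \right)} = 177 + q$
$\left(-57316 - 336722\right) \left(W{\left(a \right)} + 475822\right) = \left(-57316 - 336722\right) \left(\left(177 - \frac{211}{3}\right) + 475822\right) = - 394038 \left(\frac{320}{3} + 475822\right) = \left(-394038\right) \frac{1427786}{3} = -187533979956$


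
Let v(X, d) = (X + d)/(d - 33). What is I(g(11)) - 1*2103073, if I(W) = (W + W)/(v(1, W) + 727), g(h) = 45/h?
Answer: -534691585877/254243 ≈ -2.1031e+6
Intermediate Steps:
v(X, d) = (X + d)/(-33 + d)
I(W) = 2*W/(727 + (1 + W)/(-33 + W)) (I(W) = (W + W)/((1 + W)/(-33 + W) + 727) = (2*W)/(727 + (1 + W)/(-33 + W)) = 2*W/(727 + (1 + W)/(-33 + W)))
I(g(11)) - 1*2103073 = (45/11)*(-33 + 45/11)/(-11995 + 364*(45/11)) - 1*2103073 = (45*(1/11))*(-33 + 45*(1/11))/(-11995 + 364*(45*(1/11))) - 2103073 = 45*(-33 + 45/11)/(11*(-11995 + 364*(45/11))) - 2103073 = (45/11)*(-318/11)/(-11995 + 16380/11) - 2103073 = (45/11)*(-318/11)/(-115565/11) - 2103073 = (45/11)*(-11/115565)*(-318/11) - 2103073 = 2862/254243 - 2103073 = -534691585877/254243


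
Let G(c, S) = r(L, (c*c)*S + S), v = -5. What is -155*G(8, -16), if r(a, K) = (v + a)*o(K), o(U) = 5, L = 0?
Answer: 3875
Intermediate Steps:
r(a, K) = -25 + 5*a (r(a, K) = (-5 + a)*5 = -25 + 5*a)
G(c, S) = -25 (G(c, S) = -25 + 5*0 = -25 + 0 = -25)
-155*G(8, -16) = -155*(-25) = 3875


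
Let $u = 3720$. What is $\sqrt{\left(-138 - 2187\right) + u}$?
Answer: $3 \sqrt{155} \approx 37.35$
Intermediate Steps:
$\sqrt{\left(-138 - 2187\right) + u} = \sqrt{\left(-138 - 2187\right) + 3720} = \sqrt{-2325 + 3720} = \sqrt{1395} = 3 \sqrt{155}$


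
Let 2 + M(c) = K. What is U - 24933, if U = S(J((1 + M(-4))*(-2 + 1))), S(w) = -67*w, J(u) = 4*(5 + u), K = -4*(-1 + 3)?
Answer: -28685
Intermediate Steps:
K = -8 (K = -4*2 = -8)
M(c) = -10 (M(c) = -2 - 8 = -10)
J(u) = 20 + 4*u
U = -3752 (U = -67*(20 + 4*((1 - 10)*(-2 + 1))) = -67*(20 + 4*(-9*(-1))) = -67*(20 + 4*9) = -67*(20 + 36) = -67*56 = -3752)
U - 24933 = -3752 - 24933 = -28685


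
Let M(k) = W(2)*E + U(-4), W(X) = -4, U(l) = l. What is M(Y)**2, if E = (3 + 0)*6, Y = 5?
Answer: 5776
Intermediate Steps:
E = 18 (E = 3*6 = 18)
M(k) = -76 (M(k) = -4*18 - 4 = -72 - 4 = -76)
M(Y)**2 = (-76)**2 = 5776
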